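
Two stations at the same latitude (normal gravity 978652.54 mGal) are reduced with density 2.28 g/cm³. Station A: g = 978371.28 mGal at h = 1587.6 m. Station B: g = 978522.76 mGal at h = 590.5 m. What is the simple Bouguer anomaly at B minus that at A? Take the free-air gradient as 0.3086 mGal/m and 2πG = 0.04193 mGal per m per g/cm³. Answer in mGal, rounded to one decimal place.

Δg_SB(A) = 978371.28 − 978652.54 + 0.3086×1587.6 − 0.04193×2.28×1587.6 = 56.90 mGal
Δg_SB(B) = 978522.76 − 978652.54 + 0.3086×590.5 − 0.04193×2.28×590.5 = -4.00 mGal
Difference = -4.00 − (56.90) = -60.90 mGal

-60.9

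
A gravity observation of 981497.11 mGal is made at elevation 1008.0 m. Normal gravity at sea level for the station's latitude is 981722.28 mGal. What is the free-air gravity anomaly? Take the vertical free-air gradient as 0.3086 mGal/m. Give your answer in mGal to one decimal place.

Free-air correction = 0.3086 × 1008.0 = 311.07 mGal
Free-air anomaly = 981497.11 − 981722.28 + (311.07) = 85.90 mGal

85.9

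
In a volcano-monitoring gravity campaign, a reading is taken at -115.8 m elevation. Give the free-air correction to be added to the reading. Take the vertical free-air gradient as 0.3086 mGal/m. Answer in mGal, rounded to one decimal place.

-35.7

Free-air correction = 0.3086 × -115.8 = -35.7 mGal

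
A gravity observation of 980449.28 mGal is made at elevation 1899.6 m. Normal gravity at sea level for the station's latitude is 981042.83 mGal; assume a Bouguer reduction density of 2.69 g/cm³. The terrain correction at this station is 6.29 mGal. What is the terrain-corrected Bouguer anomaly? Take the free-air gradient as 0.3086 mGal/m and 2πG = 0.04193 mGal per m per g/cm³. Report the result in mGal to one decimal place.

-215.3

Free-air correction = 0.3086 × 1899.6 = 586.22 mGal
Free-air anomaly = 980449.28 − 981042.83 + (586.22) = -7.33 mGal
Bouguer slab correction = 0.04193 × 2.69 × 1899.6 = 214.26 mGal
Simple Bouguer anomaly = -7.33 − (214.26) = -221.59 mGal
Complete Bouguer anomaly = -221.59 + 6.29 = -215.30 mGal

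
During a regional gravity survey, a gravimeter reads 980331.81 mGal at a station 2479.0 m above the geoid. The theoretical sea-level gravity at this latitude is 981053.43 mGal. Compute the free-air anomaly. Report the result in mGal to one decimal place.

Free-air correction = 0.3086 × 2479.0 = 765.02 mGal
Free-air anomaly = 980331.81 − 981053.43 + (765.02) = 43.40 mGal

43.4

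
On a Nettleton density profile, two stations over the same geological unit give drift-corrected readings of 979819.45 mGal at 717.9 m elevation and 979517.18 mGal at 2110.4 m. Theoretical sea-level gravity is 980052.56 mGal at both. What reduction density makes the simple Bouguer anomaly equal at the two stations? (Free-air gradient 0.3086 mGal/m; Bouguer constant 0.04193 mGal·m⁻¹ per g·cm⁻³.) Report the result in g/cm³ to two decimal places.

Δg_obs = 979517.18 − 979819.45 = -302.27 mGal over Δh = 2110.4 − 717.9 = 1392.5 m
Equal Bouguer anomalies ⇒ Δg_obs + (0.3086 − 0.04193ρ)·Δh = 0
0.3086 − 0.04193ρ = −Δg_obs/Δh = 0.21707
ρ = (0.3086 − 0.21707) / 0.04193 = 2.18 g/cm³

2.18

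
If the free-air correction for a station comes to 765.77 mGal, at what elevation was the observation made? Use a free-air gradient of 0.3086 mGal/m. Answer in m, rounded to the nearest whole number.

h = 765.77 / 0.3086 = 2481.43 m

2481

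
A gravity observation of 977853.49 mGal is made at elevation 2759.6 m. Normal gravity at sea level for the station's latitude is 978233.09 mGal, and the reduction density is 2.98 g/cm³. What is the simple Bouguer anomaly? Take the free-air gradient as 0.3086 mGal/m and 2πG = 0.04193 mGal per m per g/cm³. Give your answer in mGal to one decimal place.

Free-air correction = 0.3086 × 2759.6 = 851.61 mGal
Free-air anomaly = 977853.49 − 978233.09 + (851.61) = 472.01 mGal
Bouguer slab correction = 0.04193 × 2.98 × 2759.6 = 344.82 mGal
Simple Bouguer anomaly = 472.01 − (344.82) = 127.19 mGal

127.2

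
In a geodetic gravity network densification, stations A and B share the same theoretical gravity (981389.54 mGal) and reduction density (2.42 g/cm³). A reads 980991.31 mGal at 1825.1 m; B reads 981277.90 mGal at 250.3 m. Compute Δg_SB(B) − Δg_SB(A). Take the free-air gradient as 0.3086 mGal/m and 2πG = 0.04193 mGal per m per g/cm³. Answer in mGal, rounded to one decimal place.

Δg_SB(A) = 980991.31 − 981389.54 + 0.3086×1825.1 − 0.04193×2.42×1825.1 = -20.20 mGal
Δg_SB(B) = 981277.90 − 981389.54 + 0.3086×250.3 − 0.04193×2.42×250.3 = -59.80 mGal
Difference = -59.80 − (-20.20) = -39.60 mGal

-39.6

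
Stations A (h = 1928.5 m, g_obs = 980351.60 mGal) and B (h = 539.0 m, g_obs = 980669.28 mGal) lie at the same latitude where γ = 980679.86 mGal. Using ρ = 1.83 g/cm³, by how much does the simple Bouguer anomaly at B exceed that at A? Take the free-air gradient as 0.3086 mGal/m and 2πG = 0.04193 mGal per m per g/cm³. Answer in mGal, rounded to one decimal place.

Δg_SB(A) = 980351.60 − 980679.86 + 0.3086×1928.5 − 0.04193×1.83×1928.5 = 118.90 mGal
Δg_SB(B) = 980669.28 − 980679.86 + 0.3086×539.0 − 0.04193×1.83×539.0 = 114.40 mGal
Difference = 114.40 − (118.90) = -4.50 mGal

-4.5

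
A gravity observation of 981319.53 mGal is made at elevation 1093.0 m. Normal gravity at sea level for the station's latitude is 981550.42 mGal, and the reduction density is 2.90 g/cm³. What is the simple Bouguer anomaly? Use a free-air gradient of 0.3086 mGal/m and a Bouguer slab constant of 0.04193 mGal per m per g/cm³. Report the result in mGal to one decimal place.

Free-air correction = 0.3086 × 1093.0 = 337.30 mGal
Free-air anomaly = 981319.53 − 981550.42 + (337.30) = 106.41 mGal
Bouguer slab correction = 0.04193 × 2.90 × 1093.0 = 132.91 mGal
Simple Bouguer anomaly = 106.41 − (132.91) = -26.50 mGal

-26.5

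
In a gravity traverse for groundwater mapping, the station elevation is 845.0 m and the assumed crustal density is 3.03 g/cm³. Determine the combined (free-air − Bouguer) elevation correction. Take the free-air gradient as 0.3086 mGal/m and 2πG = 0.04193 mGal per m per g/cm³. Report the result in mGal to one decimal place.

153.4

Combined gradient = 0.3086 − 0.04193 × 3.03 = 0.1815521 mGal/m
Combined elevation correction = 0.1815521 × 845.0 = 153.4 mGal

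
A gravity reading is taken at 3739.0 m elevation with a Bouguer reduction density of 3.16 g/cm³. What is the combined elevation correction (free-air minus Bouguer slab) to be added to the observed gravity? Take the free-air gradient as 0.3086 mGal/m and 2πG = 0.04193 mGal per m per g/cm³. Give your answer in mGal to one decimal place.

658.4

Combined gradient = 0.3086 − 0.04193 × 3.16 = 0.1761012 mGal/m
Combined elevation correction = 0.1761012 × 3739.0 = 658.4 mGal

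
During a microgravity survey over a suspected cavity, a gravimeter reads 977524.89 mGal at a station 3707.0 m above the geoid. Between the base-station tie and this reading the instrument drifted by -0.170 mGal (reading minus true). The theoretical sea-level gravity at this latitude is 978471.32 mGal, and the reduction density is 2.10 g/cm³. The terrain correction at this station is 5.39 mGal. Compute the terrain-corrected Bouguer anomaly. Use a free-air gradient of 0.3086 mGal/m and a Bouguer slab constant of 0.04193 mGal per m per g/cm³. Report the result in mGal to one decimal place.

-123.3

Drift-corrected reading = 977524.89 − (-0.170) = 977525.060 mGal
Free-air correction = 0.3086 × 3707.0 = 1143.98 mGal
Free-air anomaly = 977525.060 − 978471.32 + (1143.98) = 197.720 mGal
Bouguer slab correction = 0.04193 × 2.10 × 3707.0 = 326.41 mGal
Simple Bouguer anomaly = 197.720 − (326.41) = -128.690 mGal
Complete Bouguer anomaly = -128.690 + 5.39 = -123.300 mGal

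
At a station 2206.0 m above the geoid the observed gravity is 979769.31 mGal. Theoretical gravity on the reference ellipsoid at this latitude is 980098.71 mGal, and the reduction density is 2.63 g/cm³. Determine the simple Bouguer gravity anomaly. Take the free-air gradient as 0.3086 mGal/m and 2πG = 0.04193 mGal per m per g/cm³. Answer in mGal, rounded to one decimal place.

108.1

Free-air correction = 0.3086 × 2206.0 = 680.77 mGal
Free-air anomaly = 979769.31 − 980098.71 + (680.77) = 351.37 mGal
Bouguer slab correction = 0.04193 × 2.63 × 2206.0 = 243.27 mGal
Simple Bouguer anomaly = 351.37 − (243.27) = 108.10 mGal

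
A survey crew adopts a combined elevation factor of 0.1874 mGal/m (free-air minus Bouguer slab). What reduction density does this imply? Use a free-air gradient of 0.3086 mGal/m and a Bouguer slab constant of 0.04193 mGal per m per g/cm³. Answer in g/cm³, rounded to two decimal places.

2.89

0.1874 = 0.3086 − 0.04193 × ρ
ρ = (0.3086 − 0.1874) / 0.04193 = 2.89 g/cm³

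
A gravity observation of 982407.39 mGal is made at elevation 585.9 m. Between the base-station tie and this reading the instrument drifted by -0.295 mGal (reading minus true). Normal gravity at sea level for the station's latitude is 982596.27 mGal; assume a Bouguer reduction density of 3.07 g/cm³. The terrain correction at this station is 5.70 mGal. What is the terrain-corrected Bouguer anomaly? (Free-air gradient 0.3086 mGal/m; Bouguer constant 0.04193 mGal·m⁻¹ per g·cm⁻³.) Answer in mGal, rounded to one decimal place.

-77.5

Drift-corrected reading = 982407.39 − (-0.295) = 982407.685 mGal
Free-air correction = 0.3086 × 585.9 = 180.81 mGal
Free-air anomaly = 982407.685 − 982596.27 + (180.81) = -7.775 mGal
Bouguer slab correction = 0.04193 × 3.07 × 585.9 = 75.42 mGal
Simple Bouguer anomaly = -7.775 − (75.42) = -83.195 mGal
Complete Bouguer anomaly = -83.195 + 5.70 = -77.495 mGal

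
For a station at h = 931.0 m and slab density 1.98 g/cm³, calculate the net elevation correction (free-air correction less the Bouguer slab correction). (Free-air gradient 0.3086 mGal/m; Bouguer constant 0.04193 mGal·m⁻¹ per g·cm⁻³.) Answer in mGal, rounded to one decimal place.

210.0

Combined gradient = 0.3086 − 0.04193 × 1.98 = 0.2255786 mGal/m
Combined elevation correction = 0.2255786 × 931.0 = 210.0 mGal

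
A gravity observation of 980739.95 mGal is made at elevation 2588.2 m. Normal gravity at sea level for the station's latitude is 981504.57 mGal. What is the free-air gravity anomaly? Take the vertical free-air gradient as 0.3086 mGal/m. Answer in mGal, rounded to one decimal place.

Free-air correction = 0.3086 × 2588.2 = 798.72 mGal
Free-air anomaly = 980739.95 − 981504.57 + (798.72) = 34.10 mGal

34.1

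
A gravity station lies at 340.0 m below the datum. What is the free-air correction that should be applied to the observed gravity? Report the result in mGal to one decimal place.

-104.9

Free-air correction = 0.3086 × -340.0 = -104.9 mGal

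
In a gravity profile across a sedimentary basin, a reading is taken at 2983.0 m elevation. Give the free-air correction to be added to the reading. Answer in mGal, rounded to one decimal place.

Free-air correction = 0.3086 × 2983.0 = 920.6 mGal

920.6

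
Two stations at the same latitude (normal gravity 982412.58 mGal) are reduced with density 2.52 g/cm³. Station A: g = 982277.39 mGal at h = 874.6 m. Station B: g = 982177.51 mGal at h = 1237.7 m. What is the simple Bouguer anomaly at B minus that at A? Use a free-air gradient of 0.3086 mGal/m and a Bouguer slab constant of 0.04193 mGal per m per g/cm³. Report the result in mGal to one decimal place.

Δg_SB(A) = 982277.39 − 982412.58 + 0.3086×874.6 − 0.04193×2.52×874.6 = 42.30 mGal
Δg_SB(B) = 982177.51 − 982412.58 + 0.3086×1237.7 − 0.04193×2.52×1237.7 = 16.10 mGal
Difference = 16.10 − (42.30) = -26.20 mGal

-26.2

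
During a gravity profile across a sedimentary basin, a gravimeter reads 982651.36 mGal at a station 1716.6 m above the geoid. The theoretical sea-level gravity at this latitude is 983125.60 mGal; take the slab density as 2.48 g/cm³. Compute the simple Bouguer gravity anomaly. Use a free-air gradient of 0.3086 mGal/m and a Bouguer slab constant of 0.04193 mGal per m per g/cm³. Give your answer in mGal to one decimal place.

-123.0

Free-air correction = 0.3086 × 1716.6 = 529.74 mGal
Free-air anomaly = 982651.36 − 983125.60 + (529.74) = 55.50 mGal
Bouguer slab correction = 0.04193 × 2.48 × 1716.6 = 178.50 mGal
Simple Bouguer anomaly = 55.50 − (178.50) = -123.00 mGal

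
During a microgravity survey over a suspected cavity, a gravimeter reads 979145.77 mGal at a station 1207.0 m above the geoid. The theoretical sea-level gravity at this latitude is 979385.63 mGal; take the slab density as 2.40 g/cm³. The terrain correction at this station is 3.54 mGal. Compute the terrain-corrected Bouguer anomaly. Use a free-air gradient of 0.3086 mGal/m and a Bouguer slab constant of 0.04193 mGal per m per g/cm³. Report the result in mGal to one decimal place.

14.7

Free-air correction = 0.3086 × 1207.0 = 372.48 mGal
Free-air anomaly = 979145.77 − 979385.63 + (372.48) = 132.62 mGal
Bouguer slab correction = 0.04193 × 2.40 × 1207.0 = 121.46 mGal
Simple Bouguer anomaly = 132.62 − (121.46) = 11.16 mGal
Complete Bouguer anomaly = 11.16 + 3.54 = 14.70 mGal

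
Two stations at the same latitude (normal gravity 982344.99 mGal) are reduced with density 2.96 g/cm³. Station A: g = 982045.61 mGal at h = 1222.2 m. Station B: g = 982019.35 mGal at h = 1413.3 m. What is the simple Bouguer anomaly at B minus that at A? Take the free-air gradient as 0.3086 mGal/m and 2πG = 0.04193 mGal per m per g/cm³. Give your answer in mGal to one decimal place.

Δg_SB(A) = 982045.61 − 982344.99 + 0.3086×1222.2 − 0.04193×2.96×1222.2 = -73.90 mGal
Δg_SB(B) = 982019.35 − 982344.99 + 0.3086×1413.3 − 0.04193×2.96×1413.3 = -64.90 mGal
Difference = -64.90 − (-73.90) = 9.00 mGal

9.0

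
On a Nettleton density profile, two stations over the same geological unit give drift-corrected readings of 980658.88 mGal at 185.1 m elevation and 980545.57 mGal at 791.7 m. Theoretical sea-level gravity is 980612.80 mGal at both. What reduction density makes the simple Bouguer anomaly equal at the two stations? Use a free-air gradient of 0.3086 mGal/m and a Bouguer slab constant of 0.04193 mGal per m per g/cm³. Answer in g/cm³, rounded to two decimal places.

2.90

Δg_obs = 980545.57 − 980658.88 = -113.31 mGal over Δh = 791.7 − 185.1 = 606.6 m
Equal Bouguer anomalies ⇒ Δg_obs + (0.3086 − 0.04193ρ)·Δh = 0
0.3086 − 0.04193ρ = −Δg_obs/Δh = 0.18680
ρ = (0.3086 − 0.18680) / 0.04193 = 2.90 g/cm³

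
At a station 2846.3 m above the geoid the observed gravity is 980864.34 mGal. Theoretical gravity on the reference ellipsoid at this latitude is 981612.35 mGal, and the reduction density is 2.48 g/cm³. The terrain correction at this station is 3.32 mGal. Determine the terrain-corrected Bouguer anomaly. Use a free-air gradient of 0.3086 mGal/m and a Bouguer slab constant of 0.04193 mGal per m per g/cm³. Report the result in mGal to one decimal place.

-162.3

Free-air correction = 0.3086 × 2846.3 = 878.37 mGal
Free-air anomaly = 980864.34 − 981612.35 + (878.37) = 130.36 mGal
Bouguer slab correction = 0.04193 × 2.48 × 2846.3 = 295.98 mGal
Simple Bouguer anomaly = 130.36 − (295.98) = -165.62 mGal
Complete Bouguer anomaly = -165.62 + 3.32 = -162.30 mGal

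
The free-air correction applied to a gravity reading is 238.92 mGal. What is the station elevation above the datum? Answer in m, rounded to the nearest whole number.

774

h = 238.92 / 0.3086 = 774.21 m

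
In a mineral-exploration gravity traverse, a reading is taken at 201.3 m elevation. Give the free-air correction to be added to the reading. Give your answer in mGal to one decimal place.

62.1

Free-air correction = 0.3086 × 201.3 = 62.1 mGal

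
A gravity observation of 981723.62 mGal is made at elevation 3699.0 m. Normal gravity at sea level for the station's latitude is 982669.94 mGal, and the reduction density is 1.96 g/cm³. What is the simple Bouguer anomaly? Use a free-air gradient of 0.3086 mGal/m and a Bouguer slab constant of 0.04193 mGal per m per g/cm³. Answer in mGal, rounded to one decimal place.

-108.8

Free-air correction = 0.3086 × 3699.0 = 1141.51 mGal
Free-air anomaly = 981723.62 − 982669.94 + (1141.51) = 195.19 mGal
Bouguer slab correction = 0.04193 × 1.96 × 3699.0 = 303.99 mGal
Simple Bouguer anomaly = 195.19 − (303.99) = -108.80 mGal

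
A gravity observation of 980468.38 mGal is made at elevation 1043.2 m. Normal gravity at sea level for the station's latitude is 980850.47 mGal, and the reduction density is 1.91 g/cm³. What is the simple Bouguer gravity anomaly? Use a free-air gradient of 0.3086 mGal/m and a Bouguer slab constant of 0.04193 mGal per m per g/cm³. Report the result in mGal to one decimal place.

Free-air correction = 0.3086 × 1043.2 = 321.93 mGal
Free-air anomaly = 980468.38 − 980850.47 + (321.93) = -60.16 mGal
Bouguer slab correction = 0.04193 × 1.91 × 1043.2 = 83.55 mGal
Simple Bouguer anomaly = -60.16 − (83.55) = -143.71 mGal

-143.7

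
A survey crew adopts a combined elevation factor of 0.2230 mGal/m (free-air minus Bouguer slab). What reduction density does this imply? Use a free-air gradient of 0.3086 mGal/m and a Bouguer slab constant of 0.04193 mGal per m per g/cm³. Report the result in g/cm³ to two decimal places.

0.2230 = 0.3086 − 0.04193 × ρ
ρ = (0.3086 − 0.2230) / 0.04193 = 2.04 g/cm³

2.04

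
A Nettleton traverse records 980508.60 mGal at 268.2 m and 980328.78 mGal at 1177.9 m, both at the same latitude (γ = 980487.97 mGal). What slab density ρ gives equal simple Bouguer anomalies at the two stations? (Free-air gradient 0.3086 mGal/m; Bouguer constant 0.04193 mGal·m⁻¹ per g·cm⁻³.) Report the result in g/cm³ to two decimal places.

Δg_obs = 980328.78 − 980508.60 = -179.82 mGal over Δh = 1177.9 − 268.2 = 909.7 m
Equal Bouguer anomalies ⇒ Δg_obs + (0.3086 − 0.04193ρ)·Δh = 0
0.3086 − 0.04193ρ = −Δg_obs/Δh = 0.19767
ρ = (0.3086 − 0.19767) / 0.04193 = 2.65 g/cm³

2.65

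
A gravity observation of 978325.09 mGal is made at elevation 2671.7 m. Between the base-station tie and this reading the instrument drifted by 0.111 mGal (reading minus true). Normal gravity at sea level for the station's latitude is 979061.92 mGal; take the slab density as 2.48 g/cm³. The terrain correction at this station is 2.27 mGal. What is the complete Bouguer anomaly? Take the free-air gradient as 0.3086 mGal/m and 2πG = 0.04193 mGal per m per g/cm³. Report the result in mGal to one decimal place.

-188.0

Drift-corrected reading = 978325.09 − (0.111) = 978324.979 mGal
Free-air correction = 0.3086 × 2671.7 = 824.49 mGal
Free-air anomaly = 978324.979 − 979061.92 + (824.49) = 87.549 mGal
Bouguer slab correction = 0.04193 × 2.48 × 2671.7 = 277.82 mGal
Simple Bouguer anomaly = 87.549 − (277.82) = -190.271 mGal
Complete Bouguer anomaly = -190.271 + 2.27 = -188.001 mGal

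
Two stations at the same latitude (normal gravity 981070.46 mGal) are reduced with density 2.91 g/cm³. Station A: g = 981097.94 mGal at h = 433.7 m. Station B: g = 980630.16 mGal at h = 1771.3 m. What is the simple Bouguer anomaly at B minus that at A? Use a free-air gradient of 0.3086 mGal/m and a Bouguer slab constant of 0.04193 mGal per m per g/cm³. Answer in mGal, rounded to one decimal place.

-218.2

Δg_SB(A) = 981097.94 − 981070.46 + 0.3086×433.7 − 0.04193×2.91×433.7 = 108.40 mGal
Δg_SB(B) = 980630.16 − 981070.46 + 0.3086×1771.3 − 0.04193×2.91×1771.3 = -109.80 mGal
Difference = -109.80 − (108.40) = -218.20 mGal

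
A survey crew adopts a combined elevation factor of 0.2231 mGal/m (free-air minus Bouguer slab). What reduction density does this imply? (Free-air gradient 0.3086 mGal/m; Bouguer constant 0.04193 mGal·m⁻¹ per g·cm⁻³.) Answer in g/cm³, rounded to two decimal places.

0.2231 = 0.3086 − 0.04193 × ρ
ρ = (0.3086 − 0.2231) / 0.04193 = 2.04 g/cm³

2.04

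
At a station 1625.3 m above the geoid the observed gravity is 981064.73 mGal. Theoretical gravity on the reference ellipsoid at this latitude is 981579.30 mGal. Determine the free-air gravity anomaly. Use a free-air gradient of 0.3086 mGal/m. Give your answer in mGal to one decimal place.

-13.0

Free-air correction = 0.3086 × 1625.3 = 501.57 mGal
Free-air anomaly = 981064.73 − 981579.30 + (501.57) = -13.00 mGal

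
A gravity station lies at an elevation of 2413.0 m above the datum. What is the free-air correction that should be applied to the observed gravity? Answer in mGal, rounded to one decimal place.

744.7

Free-air correction = 0.3086 × 2413.0 = 744.7 mGal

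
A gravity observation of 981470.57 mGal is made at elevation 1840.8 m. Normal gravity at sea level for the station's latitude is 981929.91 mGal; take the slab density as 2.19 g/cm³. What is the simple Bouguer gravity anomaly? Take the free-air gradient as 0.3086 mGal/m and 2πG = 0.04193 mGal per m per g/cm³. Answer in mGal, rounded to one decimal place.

Free-air correction = 0.3086 × 1840.8 = 568.07 mGal
Free-air anomaly = 981470.57 − 981929.91 + (568.07) = 108.73 mGal
Bouguer slab correction = 0.04193 × 2.19 × 1840.8 = 169.03 mGal
Simple Bouguer anomaly = 108.73 − (169.03) = -60.30 mGal

-60.3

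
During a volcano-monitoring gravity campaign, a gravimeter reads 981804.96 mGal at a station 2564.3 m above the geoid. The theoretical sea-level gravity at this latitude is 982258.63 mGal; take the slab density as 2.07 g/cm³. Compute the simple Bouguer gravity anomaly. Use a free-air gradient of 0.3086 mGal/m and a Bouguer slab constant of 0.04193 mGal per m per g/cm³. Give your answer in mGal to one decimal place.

Free-air correction = 0.3086 × 2564.3 = 791.34 mGal
Free-air anomaly = 981804.96 − 982258.63 + (791.34) = 337.67 mGal
Bouguer slab correction = 0.04193 × 2.07 × 2564.3 = 222.57 mGal
Simple Bouguer anomaly = 337.67 − (222.57) = 115.10 mGal

115.1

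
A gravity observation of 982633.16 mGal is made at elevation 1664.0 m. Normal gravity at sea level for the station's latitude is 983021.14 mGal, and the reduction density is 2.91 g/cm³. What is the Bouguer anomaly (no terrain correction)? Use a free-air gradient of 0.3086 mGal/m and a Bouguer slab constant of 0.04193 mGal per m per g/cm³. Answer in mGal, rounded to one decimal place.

-77.5

Free-air correction = 0.3086 × 1664.0 = 513.51 mGal
Free-air anomaly = 982633.16 − 983021.14 + (513.51) = 125.53 mGal
Bouguer slab correction = 0.04193 × 2.91 × 1664.0 = 203.04 mGal
Simple Bouguer anomaly = 125.53 − (203.04) = -77.51 mGal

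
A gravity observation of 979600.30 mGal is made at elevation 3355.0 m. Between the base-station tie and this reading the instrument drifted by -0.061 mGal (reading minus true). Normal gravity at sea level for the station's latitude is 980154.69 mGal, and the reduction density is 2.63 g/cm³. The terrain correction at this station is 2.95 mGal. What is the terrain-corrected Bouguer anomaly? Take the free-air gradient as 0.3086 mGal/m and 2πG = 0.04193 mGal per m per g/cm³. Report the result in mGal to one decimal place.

114.0

Drift-corrected reading = 979600.30 − (-0.061) = 979600.361 mGal
Free-air correction = 0.3086 × 3355.0 = 1035.35 mGal
Free-air anomaly = 979600.361 − 980154.69 + (1035.35) = 481.021 mGal
Bouguer slab correction = 0.04193 × 2.63 × 3355.0 = 369.98 mGal
Simple Bouguer anomaly = 481.021 − (369.98) = 111.041 mGal
Complete Bouguer anomaly = 111.041 + 2.95 = 113.991 mGal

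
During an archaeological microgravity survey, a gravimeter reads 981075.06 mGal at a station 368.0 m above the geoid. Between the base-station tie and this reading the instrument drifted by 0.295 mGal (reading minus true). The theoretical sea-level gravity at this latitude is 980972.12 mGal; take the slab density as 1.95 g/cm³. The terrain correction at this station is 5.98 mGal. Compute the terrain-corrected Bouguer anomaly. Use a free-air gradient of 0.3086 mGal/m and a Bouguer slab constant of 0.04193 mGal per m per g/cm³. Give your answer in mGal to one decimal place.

192.1

Drift-corrected reading = 981075.06 − (0.295) = 981074.765 mGal
Free-air correction = 0.3086 × 368.0 = 113.56 mGal
Free-air anomaly = 981074.765 − 980972.12 + (113.56) = 216.205 mGal
Bouguer slab correction = 0.04193 × 1.95 × 368.0 = 30.09 mGal
Simple Bouguer anomaly = 216.205 − (30.09) = 186.115 mGal
Complete Bouguer anomaly = 186.115 + 5.98 = 192.095 mGal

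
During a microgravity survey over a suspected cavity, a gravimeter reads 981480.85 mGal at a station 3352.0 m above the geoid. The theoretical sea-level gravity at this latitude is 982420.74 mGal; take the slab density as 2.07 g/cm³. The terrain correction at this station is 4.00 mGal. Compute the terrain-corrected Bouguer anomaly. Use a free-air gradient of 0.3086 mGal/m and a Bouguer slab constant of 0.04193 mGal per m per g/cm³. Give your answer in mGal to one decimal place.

-192.4

Free-air correction = 0.3086 × 3352.0 = 1034.43 mGal
Free-air anomaly = 981480.85 − 982420.74 + (1034.43) = 94.54 mGal
Bouguer slab correction = 0.04193 × 2.07 × 3352.0 = 290.94 mGal
Simple Bouguer anomaly = 94.54 − (290.94) = -196.40 mGal
Complete Bouguer anomaly = -196.40 + 4.00 = -192.40 mGal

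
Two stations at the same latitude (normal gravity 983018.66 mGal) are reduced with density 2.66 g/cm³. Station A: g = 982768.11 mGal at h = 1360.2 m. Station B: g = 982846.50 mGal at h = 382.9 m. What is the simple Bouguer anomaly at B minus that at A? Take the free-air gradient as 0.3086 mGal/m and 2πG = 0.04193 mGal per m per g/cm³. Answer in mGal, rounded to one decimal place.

Δg_SB(A) = 982768.11 − 983018.66 + 0.3086×1360.2 − 0.04193×2.66×1360.2 = 17.50 mGal
Δg_SB(B) = 982846.50 − 983018.66 + 0.3086×382.9 − 0.04193×2.66×382.9 = -96.70 mGal
Difference = -96.70 − (17.50) = -114.20 mGal

-114.2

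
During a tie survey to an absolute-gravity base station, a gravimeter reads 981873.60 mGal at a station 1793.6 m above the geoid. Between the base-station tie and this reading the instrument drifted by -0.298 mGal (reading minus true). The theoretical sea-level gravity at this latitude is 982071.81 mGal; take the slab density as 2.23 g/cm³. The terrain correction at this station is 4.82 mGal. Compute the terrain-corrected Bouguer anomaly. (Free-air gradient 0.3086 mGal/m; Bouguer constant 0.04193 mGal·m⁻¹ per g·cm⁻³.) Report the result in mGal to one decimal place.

192.7

Drift-corrected reading = 981873.60 − (-0.298) = 981873.898 mGal
Free-air correction = 0.3086 × 1793.6 = 553.50 mGal
Free-air anomaly = 981873.898 − 982071.81 + (553.50) = 355.588 mGal
Bouguer slab correction = 0.04193 × 2.23 × 1793.6 = 167.71 mGal
Simple Bouguer anomaly = 355.588 − (167.71) = 187.878 mGal
Complete Bouguer anomaly = 187.878 + 4.82 = 192.698 mGal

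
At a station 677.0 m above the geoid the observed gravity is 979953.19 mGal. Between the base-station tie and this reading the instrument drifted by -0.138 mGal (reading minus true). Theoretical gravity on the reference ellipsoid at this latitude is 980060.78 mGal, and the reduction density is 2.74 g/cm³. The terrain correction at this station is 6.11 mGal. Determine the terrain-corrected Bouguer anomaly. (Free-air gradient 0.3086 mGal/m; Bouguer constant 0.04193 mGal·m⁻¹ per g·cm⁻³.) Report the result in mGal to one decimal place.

Drift-corrected reading = 979953.19 − (-0.138) = 979953.328 mGal
Free-air correction = 0.3086 × 677.0 = 208.92 mGal
Free-air anomaly = 979953.328 − 980060.78 + (208.92) = 101.468 mGal
Bouguer slab correction = 0.04193 × 2.74 × 677.0 = 77.78 mGal
Simple Bouguer anomaly = 101.468 − (77.78) = 23.688 mGal
Complete Bouguer anomaly = 23.688 + 6.11 = 29.798 mGal

29.8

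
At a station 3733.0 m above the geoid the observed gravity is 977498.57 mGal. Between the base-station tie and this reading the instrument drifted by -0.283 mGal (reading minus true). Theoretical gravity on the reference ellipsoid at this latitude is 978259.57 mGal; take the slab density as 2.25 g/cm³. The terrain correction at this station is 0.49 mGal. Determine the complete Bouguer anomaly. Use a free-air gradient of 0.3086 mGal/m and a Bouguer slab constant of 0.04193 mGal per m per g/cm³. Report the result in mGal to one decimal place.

39.6

Drift-corrected reading = 977498.57 − (-0.283) = 977498.853 mGal
Free-air correction = 0.3086 × 3733.0 = 1152.00 mGal
Free-air anomaly = 977498.853 − 978259.57 + (1152.00) = 391.283 mGal
Bouguer slab correction = 0.04193 × 2.25 × 3733.0 = 352.18 mGal
Simple Bouguer anomaly = 391.283 − (352.18) = 39.103 mGal
Complete Bouguer anomaly = 39.103 + 0.49 = 39.593 mGal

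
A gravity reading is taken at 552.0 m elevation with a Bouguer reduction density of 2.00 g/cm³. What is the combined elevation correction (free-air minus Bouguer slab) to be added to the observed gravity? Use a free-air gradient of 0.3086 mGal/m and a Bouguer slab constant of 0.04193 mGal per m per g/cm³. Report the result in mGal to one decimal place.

Combined gradient = 0.3086 − 0.04193 × 2.00 = 0.2247400 mGal/m
Combined elevation correction = 0.2247400 × 552.0 = 124.1 mGal

124.1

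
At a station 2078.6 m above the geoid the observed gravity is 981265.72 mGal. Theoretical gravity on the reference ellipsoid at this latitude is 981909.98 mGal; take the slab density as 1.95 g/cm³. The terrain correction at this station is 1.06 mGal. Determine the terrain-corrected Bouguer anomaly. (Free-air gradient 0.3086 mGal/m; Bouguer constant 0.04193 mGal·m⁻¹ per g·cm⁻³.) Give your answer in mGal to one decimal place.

Free-air correction = 0.3086 × 2078.6 = 641.46 mGal
Free-air anomaly = 981265.72 − 981909.98 + (641.46) = -2.80 mGal
Bouguer slab correction = 0.04193 × 1.95 × 2078.6 = 169.95 mGal
Simple Bouguer anomaly = -2.80 − (169.95) = -172.75 mGal
Complete Bouguer anomaly = -172.75 + 1.06 = -171.69 mGal

-171.7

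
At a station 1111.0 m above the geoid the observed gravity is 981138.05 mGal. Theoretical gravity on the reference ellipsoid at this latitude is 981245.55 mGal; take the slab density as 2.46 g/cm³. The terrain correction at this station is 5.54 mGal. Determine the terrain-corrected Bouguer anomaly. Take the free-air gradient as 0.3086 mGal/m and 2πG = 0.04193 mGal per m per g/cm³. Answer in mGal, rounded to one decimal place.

Free-air correction = 0.3086 × 1111.0 = 342.85 mGal
Free-air anomaly = 981138.05 − 981245.55 + (342.85) = 235.35 mGal
Bouguer slab correction = 0.04193 × 2.46 × 1111.0 = 114.60 mGal
Simple Bouguer anomaly = 235.35 − (114.60) = 120.75 mGal
Complete Bouguer anomaly = 120.75 + 5.54 = 126.29 mGal

126.3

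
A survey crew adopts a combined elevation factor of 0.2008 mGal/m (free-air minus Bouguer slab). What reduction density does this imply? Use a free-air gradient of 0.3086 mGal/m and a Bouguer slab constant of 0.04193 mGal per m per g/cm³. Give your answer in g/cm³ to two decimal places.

2.57

0.2008 = 0.3086 − 0.04193 × ρ
ρ = (0.3086 − 0.2008) / 0.04193 = 2.57 g/cm³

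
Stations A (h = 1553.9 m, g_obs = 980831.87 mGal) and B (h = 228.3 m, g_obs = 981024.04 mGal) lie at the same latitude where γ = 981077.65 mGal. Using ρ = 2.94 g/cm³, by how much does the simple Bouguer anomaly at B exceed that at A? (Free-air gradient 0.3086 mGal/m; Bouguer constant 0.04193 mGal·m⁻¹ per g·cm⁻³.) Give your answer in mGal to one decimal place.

-53.5

Δg_SB(A) = 980831.87 − 981077.65 + 0.3086×1553.9 − 0.04193×2.94×1553.9 = 42.20 mGal
Δg_SB(B) = 981024.04 − 981077.65 + 0.3086×228.3 − 0.04193×2.94×228.3 = -11.30 mGal
Difference = -11.30 − (42.20) = -53.50 mGal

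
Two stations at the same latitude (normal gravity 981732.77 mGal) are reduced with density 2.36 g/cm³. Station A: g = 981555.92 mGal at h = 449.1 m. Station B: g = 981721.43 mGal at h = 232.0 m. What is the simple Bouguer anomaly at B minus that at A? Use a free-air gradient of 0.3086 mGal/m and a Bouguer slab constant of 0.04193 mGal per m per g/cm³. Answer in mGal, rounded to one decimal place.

120.0

Δg_SB(A) = 981555.92 − 981732.77 + 0.3086×449.1 − 0.04193×2.36×449.1 = -82.70 mGal
Δg_SB(B) = 981721.43 − 981732.77 + 0.3086×232.0 − 0.04193×2.36×232.0 = 37.30 mGal
Difference = 37.30 − (-82.70) = 120.00 mGal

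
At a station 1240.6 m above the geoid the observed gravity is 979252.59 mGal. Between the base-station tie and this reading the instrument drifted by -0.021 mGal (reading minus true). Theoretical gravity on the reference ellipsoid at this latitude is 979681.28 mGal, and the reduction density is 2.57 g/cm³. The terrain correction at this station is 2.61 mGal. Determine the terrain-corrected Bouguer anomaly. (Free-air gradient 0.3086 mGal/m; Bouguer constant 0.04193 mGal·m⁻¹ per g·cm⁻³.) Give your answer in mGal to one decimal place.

Drift-corrected reading = 979252.59 − (-0.021) = 979252.611 mGal
Free-air correction = 0.3086 × 1240.6 = 382.85 mGal
Free-air anomaly = 979252.611 − 979681.28 + (382.85) = -45.819 mGal
Bouguer slab correction = 0.04193 × 2.57 × 1240.6 = 133.69 mGal
Simple Bouguer anomaly = -45.819 − (133.69) = -179.509 mGal
Complete Bouguer anomaly = -179.509 + 2.61 = -176.899 mGal

-176.9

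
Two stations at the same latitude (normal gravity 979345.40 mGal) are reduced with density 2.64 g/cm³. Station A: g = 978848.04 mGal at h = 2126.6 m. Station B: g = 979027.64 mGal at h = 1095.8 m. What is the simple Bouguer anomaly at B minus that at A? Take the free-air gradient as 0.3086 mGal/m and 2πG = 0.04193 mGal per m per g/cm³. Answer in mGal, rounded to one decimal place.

Δg_SB(A) = 978848.04 − 979345.40 + 0.3086×2126.6 − 0.04193×2.64×2126.6 = -76.50 mGal
Δg_SB(B) = 979027.64 − 979345.40 + 0.3086×1095.8 − 0.04193×2.64×1095.8 = -100.90 mGal
Difference = -100.90 − (-76.50) = -24.40 mGal

-24.4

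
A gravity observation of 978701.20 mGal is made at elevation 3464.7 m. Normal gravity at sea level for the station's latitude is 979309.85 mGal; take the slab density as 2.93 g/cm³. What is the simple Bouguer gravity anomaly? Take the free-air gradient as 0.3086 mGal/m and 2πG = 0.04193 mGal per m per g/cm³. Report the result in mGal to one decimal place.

Free-air correction = 0.3086 × 3464.7 = 1069.21 mGal
Free-air anomaly = 978701.20 − 979309.85 + (1069.21) = 460.56 mGal
Bouguer slab correction = 0.04193 × 2.93 × 3464.7 = 425.66 mGal
Simple Bouguer anomaly = 460.56 − (425.66) = 34.90 mGal

34.9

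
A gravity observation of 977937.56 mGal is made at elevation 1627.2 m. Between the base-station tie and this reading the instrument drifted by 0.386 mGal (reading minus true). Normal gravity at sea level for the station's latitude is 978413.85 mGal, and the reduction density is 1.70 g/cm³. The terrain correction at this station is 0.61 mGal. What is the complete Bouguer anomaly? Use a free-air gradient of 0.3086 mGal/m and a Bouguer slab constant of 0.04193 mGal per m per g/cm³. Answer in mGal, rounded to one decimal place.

-89.9

Drift-corrected reading = 977937.56 − (0.386) = 977937.174 mGal
Free-air correction = 0.3086 × 1627.2 = 502.15 mGal
Free-air anomaly = 977937.174 − 978413.85 + (502.15) = 25.474 mGal
Bouguer slab correction = 0.04193 × 1.70 × 1627.2 = 115.99 mGal
Simple Bouguer anomaly = 25.474 − (115.99) = -90.516 mGal
Complete Bouguer anomaly = -90.516 + 0.61 = -89.906 mGal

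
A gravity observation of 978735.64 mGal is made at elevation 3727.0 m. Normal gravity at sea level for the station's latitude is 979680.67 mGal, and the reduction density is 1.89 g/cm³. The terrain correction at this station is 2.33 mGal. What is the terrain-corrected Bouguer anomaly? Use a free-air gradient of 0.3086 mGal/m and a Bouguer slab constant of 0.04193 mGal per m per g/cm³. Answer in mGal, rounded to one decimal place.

-87.9

Free-air correction = 0.3086 × 3727.0 = 1150.15 mGal
Free-air anomaly = 978735.64 − 979680.67 + (1150.15) = 205.12 mGal
Bouguer slab correction = 0.04193 × 1.89 × 3727.0 = 295.36 mGal
Simple Bouguer anomaly = 205.12 − (295.36) = -90.24 mGal
Complete Bouguer anomaly = -90.24 + 2.33 = -87.91 mGal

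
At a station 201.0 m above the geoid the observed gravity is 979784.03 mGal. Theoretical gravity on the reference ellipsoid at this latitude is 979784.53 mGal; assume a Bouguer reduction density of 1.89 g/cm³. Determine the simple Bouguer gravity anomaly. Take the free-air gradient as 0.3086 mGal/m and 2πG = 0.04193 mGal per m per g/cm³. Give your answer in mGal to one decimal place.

45.6

Free-air correction = 0.3086 × 201.0 = 62.03 mGal
Free-air anomaly = 979784.03 − 979784.53 + (62.03) = 61.53 mGal
Bouguer slab correction = 0.04193 × 1.89 × 201.0 = 15.93 mGal
Simple Bouguer anomaly = 61.53 − (15.93) = 45.60 mGal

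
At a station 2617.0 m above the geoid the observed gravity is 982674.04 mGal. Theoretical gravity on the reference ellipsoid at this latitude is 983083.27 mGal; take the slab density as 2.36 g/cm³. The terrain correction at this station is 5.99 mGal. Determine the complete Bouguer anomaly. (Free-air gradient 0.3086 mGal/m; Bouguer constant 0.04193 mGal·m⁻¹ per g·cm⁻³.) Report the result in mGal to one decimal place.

145.4

Free-air correction = 0.3086 × 2617.0 = 807.61 mGal
Free-air anomaly = 982674.04 − 983083.27 + (807.61) = 398.38 mGal
Bouguer slab correction = 0.04193 × 2.36 × 2617.0 = 258.96 mGal
Simple Bouguer anomaly = 398.38 − (258.96) = 139.42 mGal
Complete Bouguer anomaly = 139.42 + 5.99 = 145.41 mGal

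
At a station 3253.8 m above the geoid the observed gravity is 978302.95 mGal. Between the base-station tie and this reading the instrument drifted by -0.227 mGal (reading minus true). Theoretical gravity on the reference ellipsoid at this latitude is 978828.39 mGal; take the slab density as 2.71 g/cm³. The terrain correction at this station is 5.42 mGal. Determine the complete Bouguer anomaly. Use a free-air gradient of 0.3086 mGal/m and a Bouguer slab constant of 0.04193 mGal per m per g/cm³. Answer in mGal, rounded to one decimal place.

Drift-corrected reading = 978302.95 − (-0.227) = 978303.177 mGal
Free-air correction = 0.3086 × 3253.8 = 1004.12 mGal
Free-air anomaly = 978303.177 − 978828.39 + (1004.12) = 478.907 mGal
Bouguer slab correction = 0.04193 × 2.71 × 3253.8 = 369.73 mGal
Simple Bouguer anomaly = 478.907 − (369.73) = 109.177 mGal
Complete Bouguer anomaly = 109.177 + 5.42 = 114.597 mGal

114.6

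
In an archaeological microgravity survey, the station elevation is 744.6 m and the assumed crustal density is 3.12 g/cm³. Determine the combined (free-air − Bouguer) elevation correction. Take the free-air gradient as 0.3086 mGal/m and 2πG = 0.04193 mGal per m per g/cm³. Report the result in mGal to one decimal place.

132.4

Combined gradient = 0.3086 − 0.04193 × 3.12 = 0.1777784 mGal/m
Combined elevation correction = 0.1777784 × 744.6 = 132.4 mGal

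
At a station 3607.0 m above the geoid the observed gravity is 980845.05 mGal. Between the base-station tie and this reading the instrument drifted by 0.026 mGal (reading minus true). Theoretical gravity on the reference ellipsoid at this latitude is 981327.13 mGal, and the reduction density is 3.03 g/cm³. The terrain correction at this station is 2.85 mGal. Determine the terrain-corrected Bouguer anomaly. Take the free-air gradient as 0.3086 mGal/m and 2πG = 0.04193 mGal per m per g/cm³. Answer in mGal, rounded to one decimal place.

175.6

Drift-corrected reading = 980845.05 − (0.026) = 980845.024 mGal
Free-air correction = 0.3086 × 3607.0 = 1113.12 mGal
Free-air anomaly = 980845.024 − 981327.13 + (1113.12) = 631.014 mGal
Bouguer slab correction = 0.04193 × 3.03 × 3607.0 = 458.26 mGal
Simple Bouguer anomaly = 631.014 − (458.26) = 172.754 mGal
Complete Bouguer anomaly = 172.754 + 2.85 = 175.604 mGal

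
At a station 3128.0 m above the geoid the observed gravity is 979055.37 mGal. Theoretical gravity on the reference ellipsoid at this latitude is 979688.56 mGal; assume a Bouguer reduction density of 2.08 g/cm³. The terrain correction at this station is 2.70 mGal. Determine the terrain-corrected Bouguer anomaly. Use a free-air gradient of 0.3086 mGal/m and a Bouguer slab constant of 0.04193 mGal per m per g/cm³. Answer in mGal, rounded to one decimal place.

62.0

Free-air correction = 0.3086 × 3128.0 = 965.30 mGal
Free-air anomaly = 979055.37 − 979688.56 + (965.30) = 332.11 mGal
Bouguer slab correction = 0.04193 × 2.08 × 3128.0 = 272.81 mGal
Simple Bouguer anomaly = 332.11 − (272.81) = 59.30 mGal
Complete Bouguer anomaly = 59.30 + 2.70 = 62.00 mGal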